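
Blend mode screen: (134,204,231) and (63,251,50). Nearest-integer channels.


Screen: C = 255 - (255-A)×(255-B)/255, rounded to nearest integer
R: 255 - (255-134)×(255-63)/255 = 255 - 23232/255 ≈ 255 - 91.106 = 163.894 → 164
G: 255 - (255-204)×(255-251)/255 = 255 - 204/255 ≈ 255 - 0.800 = 254.200 → 254
B: 255 - (255-231)×(255-50)/255 = 255 - 4920/255 ≈ 255 - 19.294 = 235.706 → 236
= RGB(164, 254, 236)


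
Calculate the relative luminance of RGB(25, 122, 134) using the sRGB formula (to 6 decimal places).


Linearize each channel (sRGB transfer function): c = v/255; c_lin = c/12.92 if c ≤ 0.04045, else ((c+0.055)/1.055)^2.4
  R: 25/255 ≈ 0.098039 > 0.04045 → ((0.098039+0.055)/1.055)^2.4 ≈ 0.009721
  G: 122/255 ≈ 0.478431 > 0.04045 → ((0.478431+0.055)/1.055)^2.4 ≈ 0.194618
  B: 134/255 ≈ 0.525490 > 0.04045 → ((0.525490+0.055)/1.055)^2.4 ≈ 0.238398
R_lin = 0.009721, G_lin = 0.194618, B_lin = 0.238398
L = 0.2126×R + 0.7152×G + 0.0722×B
L = 0.2126×0.009721 + 0.7152×0.194618 + 0.0722×0.238398
L ≈ 0.158470


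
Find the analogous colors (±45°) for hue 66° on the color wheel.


Base hue: 66°
Left analog: (66 - 45) mod 360 = 21°
Right analog: (66 + 45) mod 360 = 111°
Analogous hues = 21° and 111°


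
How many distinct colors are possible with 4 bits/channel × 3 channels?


Total bits = 4 bits/channel × 3 channels = 12 bits
Distinct colors = 2^12
= 4,096 colors


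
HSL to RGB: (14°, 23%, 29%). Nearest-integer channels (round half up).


H=14°, S=0.23, L=0.29
C = (1-|2L-1|)×S = (1-|-0.42|)×0.23 = 0.1334
H' = H/60 = 14/60 ≈ 0.2333; X = C×(1-|H' mod 2 - 1|) ≈ 0.0311
m = L - C/2 = 0.29 - 0.0667 = 0.2233
Sector ⌊H'⌋ = 0 → (R',G',B') = (0.1334, ≈0.0311, 0.0)
RGB = ((R'+m)×255, (G'+m)×255, (B'+m)×255) = (90.9585, 64.8788, 56.9415)
Round half up → RGB(91, 65, 57)


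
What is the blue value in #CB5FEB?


Color: #CB5FEB
R = CB = 203
G = 5F = 95
B = EB = 235
Blue = 235


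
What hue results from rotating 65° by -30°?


New hue = (H + rotation) mod 360
New hue = (65 -30) mod 360
= 35 mod 360
= 35°


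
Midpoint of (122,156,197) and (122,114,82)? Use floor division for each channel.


Midpoint: each channel = ⌊(C₁+C₂)/2⌋
R: ⌊(122+122)/2⌋ = 122
G: ⌊(156+114)/2⌋ = 135
B: ⌊(197+82)/2⌋ = 139
= RGB(122, 135, 139)


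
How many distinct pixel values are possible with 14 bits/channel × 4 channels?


Total bits = 14 bits/channel × 4 channels = 56 bits
Distinct pixel values = 2^56
= 72,057,594,037,927,936 pixel values


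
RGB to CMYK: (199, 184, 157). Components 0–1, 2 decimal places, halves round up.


R'=199/255≈0.7804, G'=184/255≈0.7216, B'=157/255≈0.6157
K = 1 - max(R',G',B') = 1 - 199/255 = 56/255 = 0.21960… → 0.22
(1-R'-K)/(1-K) simplifies to (max-R)/max with max = 199:
C = (199-199)/199 = 0/199 = 0 → 0.00
M = (199-184)/199 = 15/199 = 0.07537… → 0.08
Y = (199-157)/199 = 42/199 = 0.21105… → 0.21
= CMYK(0.00, 0.08, 0.21, 0.22)


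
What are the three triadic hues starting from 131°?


Triadic: equally spaced at 120° intervals
H1 = 131°
H2 = (131 + 120) mod 360 = 251°
H3 = (131 + 240) mod 360 = 11°
Triadic = 131°, 251°, 11°


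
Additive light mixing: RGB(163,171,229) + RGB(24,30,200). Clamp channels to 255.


Additive: each channel = min(255, C₁+C₂)
R: 163+24 = 187 → 187
G: 171+30 = 201 → 201
B: 229+200 = 429 → 255
= RGB(187, 201, 255)


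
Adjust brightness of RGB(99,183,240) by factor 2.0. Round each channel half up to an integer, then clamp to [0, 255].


Multiply each channel by 2.0, round half up, clamp to [0, 255]
R: 99×2.0 = 198
G: 183×2.0 = 366 → clamp → 255
B: 240×2.0 = 480 → clamp → 255
= RGB(198, 255, 255)


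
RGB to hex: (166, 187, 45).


R = 166 → A6 (hex)
G = 187 → BB (hex)
B = 45 → 2D (hex)
Hex = #A6BB2D


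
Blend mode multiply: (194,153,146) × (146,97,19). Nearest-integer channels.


Multiply: C = A×B/255, rounded to nearest integer
R: 194×146/255 = 28324/255 ≈ 111.075 → 111
G: 153×97/255 = 14841/255 ≈ 58.200 → 58
B: 146×19/255 = 2774/255 ≈ 10.878 → 11
= RGB(111, 58, 11)


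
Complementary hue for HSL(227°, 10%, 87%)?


Complement = opposite side of color wheel = hue + 180°
H' = (227 + 180) mod 360 = 47°
S and L unchanged.
= HSL(47°, 10%, 87%)


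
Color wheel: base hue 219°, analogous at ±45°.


Base hue: 219°
Left analog: (219 - 45) mod 360 = 174°
Right analog: (219 + 45) mod 360 = 264°
Analogous hues = 174° and 264°


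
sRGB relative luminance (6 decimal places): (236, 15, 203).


Linearize each channel (sRGB transfer function): c = v/255; c_lin = c/12.92 if c ≤ 0.04045, else ((c+0.055)/1.055)^2.4
  R: 236/255 ≈ 0.925490 > 0.04045 → ((0.925490+0.055)/1.055)^2.4 ≈ 0.838799
  G: 15/255 ≈ 0.058824 > 0.04045 → ((0.058824+0.055)/1.055)^2.4 ≈ 0.004777
  B: 203/255 ≈ 0.796078 > 0.04045 → ((0.796078+0.055)/1.055)^2.4 ≈ 0.597202
R_lin = 0.838799, G_lin = 0.004777, B_lin = 0.597202
L = 0.2126×R + 0.7152×G + 0.0722×B
L = 0.2126×0.838799 + 0.7152×0.004777 + 0.0722×0.597202
L ≈ 0.224863


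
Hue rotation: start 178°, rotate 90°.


New hue = (H + rotation) mod 360
New hue = (178 + 90) mod 360
= 268 mod 360
= 268°


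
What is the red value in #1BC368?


Color: #1BC368
R = 1B = 27
G = C3 = 195
B = 68 = 104
Red = 27


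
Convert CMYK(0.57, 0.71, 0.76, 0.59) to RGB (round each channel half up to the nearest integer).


R = 255 × (1-C) × (1-K) = 255 × 0.43 × 0.41 = 44.9565 → 45
G = 255 × (1-M) × (1-K) = 255 × 0.29 × 0.41 = 30.3195 → 30
B = 255 × (1-Y) × (1-K) = 255 × 0.24 × 0.41 = 25.092 → 25
= RGB(45, 30, 25)


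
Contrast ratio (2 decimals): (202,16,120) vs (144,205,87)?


Linearize each sRGB channel c=v/255: c/12.92 if c ≤ 0.04045 else ((c+0.055)/1.055)^2.4
L = 0.2126×R_lin + 0.7152×G_lin + 0.0722×B_lin
Color 1 (202,16,120):
  R=202: 202/255≈0.7922 > 0.04045 → ((0.7922+0.055)/1.055)^2.4 ≈ 0.59062
  G=16: 16/255≈0.0627 > 0.04045 → ((0.0627+0.055)/1.055)^2.4 ≈ 0.00518
  B=120: 120/255≈0.4706 > 0.04045 → ((0.4706+0.055)/1.055)^2.4 ≈ 0.18782
  L1 = 0.2126×0.59062 + 0.7152×0.00518 + 0.0722×0.18782 ≈ 0.14283
Color 2 (144,205,87):
  R=144: 144/255≈0.5647 > 0.04045 → ((0.5647+0.055)/1.055)^2.4 ≈ 0.27889
  G=205: 205/255≈0.8039 > 0.04045 → ((0.8039+0.055)/1.055)^2.4 ≈ 0.61050
  B=87: 87/255≈0.3412 > 0.04045 → ((0.3412+0.055)/1.055)^2.4 ≈ 0.09531
  L2 = 0.2126×0.27889 + 0.7152×0.61050 + 0.0722×0.09531 ≈ 0.50280
Lighter = 0.50280, Darker = 0.14283
Ratio = (L_lighter + 0.05) / (L_darker + 0.05)
Ratio = (0.50280 + 0.05) / (0.14283 + 0.05) = 0.55280 / 0.19283 ≈ 2.8667
Ratio ≈ 2.87:1


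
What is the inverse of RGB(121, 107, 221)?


Invert: (255-R, 255-G, 255-B)
R: 255-121 = 134
G: 255-107 = 148
B: 255-221 = 34
= RGB(134, 148, 34)


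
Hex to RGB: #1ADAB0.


1A → 26 (R)
DA → 218 (G)
B0 → 176 (B)
= RGB(26, 218, 176)


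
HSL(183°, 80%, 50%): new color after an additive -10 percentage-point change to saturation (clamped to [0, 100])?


Original S = 80%
Adjustment = -10 percentage points
New S = 80 + (-10) = 70
Clamp to [0, 100] → 70
= HSL(183°, 70%, 50%)


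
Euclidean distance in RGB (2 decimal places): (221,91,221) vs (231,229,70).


d = √[(R₁-R₂)² + (G₁-G₂)² + (B₁-B₂)²]
d = √[(221-231)² + (91-229)² + (221-70)²]
d = √[100 + 19044 + 22801]
d = √41945
d ≈ 204.80


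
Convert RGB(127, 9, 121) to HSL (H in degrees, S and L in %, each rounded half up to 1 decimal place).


Normalize: R'=127/255≈0.4980, G'=9/255≈0.0353, B'=121/255≈0.4745
Max=127/255, Min=9/255, Δ=Max-Min=118/255
L = (Max+Min)/2 = (127+9)/510 = 136/510 = 0.26666… → L = 26.7%
L ≤ 0.5 → S = Δ/(Max+Min) = 118/(127+9) = 118/136 = 0.86764… → S = 86.8%
(the 1/255 factors cancel in S and H, so raw channel differences can be used)
Max is R' → H = 60 × (((G-B)/Δ) mod 6) = 60 × (((9-121)/118) mod 6)
  (-112)/118 = -0.9491…; negative, so add 6 → 5.0508…
  H = 60 × 5.0508… = 303.050…° → H = 303.1°
= HSL(303.1°, 86.8%, 26.7%)


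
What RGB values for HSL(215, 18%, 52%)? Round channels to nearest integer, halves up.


H=215°, S=0.18, L=0.52
C = (1-|2L-1|)×S = (1-|0.04|)×0.18 = 0.1728
H' = H/60 = 215/60 ≈ 3.5833; X = C×(1-|H' mod 2 - 1|) = 0.072
m = L - C/2 = 0.52 - 0.0864 = 0.4336
Sector ⌊H'⌋ = 3 → (R',G',B') = (0.0, 0.072, 0.1728)
RGB = ((R'+m)×255, (G'+m)×255, (B'+m)×255) = (110.568, 128.928, 154.632)
Round half up → RGB(111, 129, 155)


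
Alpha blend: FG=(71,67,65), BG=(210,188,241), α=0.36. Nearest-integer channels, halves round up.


C = α×F + (1-α)×B, with 1-α = 0.64
R: 0.36×71 + 0.64×210 = 25.56 + 134.40 = 159.96 → 160
G: 0.36×67 + 0.64×188 = 24.12 + 120.32 = 144.44 → 144
B: 0.36×65 + 0.64×241 = 23.40 + 154.24 = 177.64 → 178
= RGB(160, 144, 178)


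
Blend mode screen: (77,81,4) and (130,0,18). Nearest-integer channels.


Screen: C = 255 - (255-A)×(255-B)/255, rounded to nearest integer
R: 255 - (255-77)×(255-130)/255 = 255 - 22250/255 ≈ 255 - 87.255 = 167.745 → 168
G: 255 - (255-81)×(255-0)/255 = 255 - 44370/255 ≈ 255 - 174.000 = 81.000 → 81
B: 255 - (255-4)×(255-18)/255 = 255 - 59487/255 ≈ 255 - 233.282 = 21.718 → 22
= RGB(168, 81, 22)


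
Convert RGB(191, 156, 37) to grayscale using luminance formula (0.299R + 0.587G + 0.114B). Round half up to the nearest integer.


Gray = 0.299×R + 0.587×G + 0.114×B
Gray = 0.299×191 + 0.587×156 + 0.114×37
Gray = 57.109 + 91.572 + 4.218
Gray = 152.899 → round half up → 153
Gray = 153


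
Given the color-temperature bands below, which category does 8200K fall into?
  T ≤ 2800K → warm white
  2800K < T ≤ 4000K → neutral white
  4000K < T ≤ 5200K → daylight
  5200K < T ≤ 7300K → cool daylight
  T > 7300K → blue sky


Temperature: 8200K
8200K > 7300K → blue sky
Classification: blue sky


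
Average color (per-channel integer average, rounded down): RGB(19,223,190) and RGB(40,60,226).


Midpoint: each channel = ⌊(C₁+C₂)/2⌋
R: ⌊(19+40)/2⌋ = 29
G: ⌊(223+60)/2⌋ = 141
B: ⌊(190+226)/2⌋ = 208
= RGB(29, 141, 208)


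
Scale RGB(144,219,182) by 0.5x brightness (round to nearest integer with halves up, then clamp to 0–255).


Multiply each channel by 0.5, round half up, clamp to [0, 255]
R: 144×0.5 = 72
G: 219×0.5 = 109.5 → round → 110
B: 182×0.5 = 91
= RGB(72, 110, 91)


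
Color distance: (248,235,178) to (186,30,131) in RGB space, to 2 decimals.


d = √[(R₁-R₂)² + (G₁-G₂)² + (B₁-B₂)²]
d = √[(248-186)² + (235-30)² + (178-131)²]
d = √[3844 + 42025 + 2209]
d = √48078
d ≈ 219.27


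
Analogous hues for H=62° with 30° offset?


Base hue: 62°
Left analog: (62 - 30) mod 360 = 32°
Right analog: (62 + 30) mod 360 = 92°
Analogous hues = 32° and 92°


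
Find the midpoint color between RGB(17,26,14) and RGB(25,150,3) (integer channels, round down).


Midpoint: each channel = ⌊(C₁+C₂)/2⌋
R: ⌊(17+25)/2⌋ = 21
G: ⌊(26+150)/2⌋ = 88
B: ⌊(14+3)/2⌋ = 8
= RGB(21, 88, 8)


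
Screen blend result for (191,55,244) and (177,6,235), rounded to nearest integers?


Screen: C = 255 - (255-A)×(255-B)/255, rounded to nearest integer
R: 255 - (255-191)×(255-177)/255 = 255 - 4992/255 ≈ 255 - 19.576 = 235.424 → 235
G: 255 - (255-55)×(255-6)/255 = 255 - 49800/255 ≈ 255 - 195.294 = 59.706 → 60
B: 255 - (255-244)×(255-235)/255 = 255 - 220/255 ≈ 255 - 0.863 = 254.137 → 254
= RGB(235, 60, 254)


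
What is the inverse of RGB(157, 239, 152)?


Invert: (255-R, 255-G, 255-B)
R: 255-157 = 98
G: 255-239 = 16
B: 255-152 = 103
= RGB(98, 16, 103)


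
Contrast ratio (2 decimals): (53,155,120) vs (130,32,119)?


Linearize each sRGB channel c=v/255: c/12.92 if c ≤ 0.04045 else ((c+0.055)/1.055)^2.4
L = 0.2126×R_lin + 0.7152×G_lin + 0.0722×B_lin
Color 1 (53,155,120):
  R=53: 53/255≈0.2078 > 0.04045 → ((0.2078+0.055)/1.055)^2.4 ≈ 0.03560
  G=155: 155/255≈0.6078 > 0.04045 → ((0.6078+0.055)/1.055)^2.4 ≈ 0.32778
  B=120: 120/255≈0.4706 > 0.04045 → ((0.4706+0.055)/1.055)^2.4 ≈ 0.18782
  L1 = 0.2126×0.03560 + 0.7152×0.32778 + 0.0722×0.18782 ≈ 0.25556
Color 2 (130,32,119):
  R=130: 130/255≈0.5098 > 0.04045 → ((0.5098+0.055)/1.055)^2.4 ≈ 0.22323
  G=32: 32/255≈0.1255 > 0.04045 → ((0.1255+0.055)/1.055)^2.4 ≈ 0.01444
  B=119: 119/255≈0.4667 > 0.04045 → ((0.4667+0.055)/1.055)^2.4 ≈ 0.18447
  L2 = 0.2126×0.22323 + 0.7152×0.01444 + 0.0722×0.18447 ≈ 0.07111
Lighter = 0.25556, Darker = 0.07111
Ratio = (L_lighter + 0.05) / (L_darker + 0.05)
Ratio = (0.25556 + 0.05) / (0.07111 + 0.05) = 0.30556 / 0.12111 ≈ 2.5230
Ratio ≈ 2.52:1


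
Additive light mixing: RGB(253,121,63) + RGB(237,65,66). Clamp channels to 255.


Additive: each channel = min(255, C₁+C₂)
R: 253+237 = 490 → 255
G: 121+65 = 186 → 186
B: 63+66 = 129 → 129
= RGB(255, 186, 129)


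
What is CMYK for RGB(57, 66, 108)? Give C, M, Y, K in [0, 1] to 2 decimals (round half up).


R'=57/255≈0.2235, G'=66/255≈0.2588, B'=108/255≈0.4235
K = 1 - max(R',G',B') = 1 - 108/255 = 147/255 = 0.57647… → 0.58
(1-R'-K)/(1-K) simplifies to (max-R)/max with max = 108:
C = (108-57)/108 = 51/108 = 0.47222… → 0.47
M = (108-66)/108 = 42/108 = 0.38888… → 0.39
Y = (108-108)/108 = 0/108 = 0 → 0.00
= CMYK(0.47, 0.39, 0.00, 0.58)


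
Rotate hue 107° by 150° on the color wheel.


New hue = (H + rotation) mod 360
New hue = (107 + 150) mod 360
= 257 mod 360
= 257°


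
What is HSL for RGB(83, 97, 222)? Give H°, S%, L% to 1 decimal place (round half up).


Normalize: R'=83/255≈0.3255, G'=97/255≈0.3804, B'=222/255≈0.8706
Max=222/255, Min=83/255, Δ=Max-Min=139/255
L = (Max+Min)/2 = (222+83)/510 = 305/510 = 0.59803… → L = 59.8%
L > 0.5 → S = Δ/(2-Max-Min) = 139/(510-222-83) = 139/205 = 0.67804… → S = 67.8%
(the 1/255 factors cancel in S and H, so raw channel differences can be used)
Max is B' → H = 60 × ((R-G)/Δ + 4) = 60 × ((83-97)/139 + 4)
  -14/139 + 4 = -0.1007… + 4 = 3.8992…
  H = 60 × 3.8992… = 233.956…° → H = 234.0°
= HSL(234.0°, 67.8%, 59.8%)


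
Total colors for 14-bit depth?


Colors = 2^bits = 2^14
= 16,384 colors


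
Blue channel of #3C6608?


Color: #3C6608
R = 3C = 60
G = 66 = 102
B = 08 = 8
Blue = 8


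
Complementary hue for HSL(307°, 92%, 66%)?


Complement = opposite side of color wheel = hue + 180°
H' = (307 + 180) mod 360 = 127°
S and L unchanged.
= HSL(127°, 92%, 66%)


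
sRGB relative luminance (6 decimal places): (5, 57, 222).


Linearize each channel (sRGB transfer function): c = v/255; c_lin = c/12.92 if c ≤ 0.04045, else ((c+0.055)/1.055)^2.4
  R: 5/255 ≈ 0.019608 ≤ 0.04045 → 0.019608/12.92 ≈ 0.001518
  G: 57/255 ≈ 0.223529 > 0.04045 → ((0.223529+0.055)/1.055)^2.4 ≈ 0.040915
  B: 222/255 ≈ 0.870588 > 0.04045 → ((0.870588+0.055)/1.055)^2.4 ≈ 0.730461
R_lin = 0.001518, G_lin = 0.040915, B_lin = 0.730461
L = 0.2126×R + 0.7152×G + 0.0722×B
L = 0.2126×0.001518 + 0.7152×0.040915 + 0.0722×0.730461
L ≈ 0.082324


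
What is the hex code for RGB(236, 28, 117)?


R = 236 → EC (hex)
G = 28 → 1C (hex)
B = 117 → 75 (hex)
Hex = #EC1C75


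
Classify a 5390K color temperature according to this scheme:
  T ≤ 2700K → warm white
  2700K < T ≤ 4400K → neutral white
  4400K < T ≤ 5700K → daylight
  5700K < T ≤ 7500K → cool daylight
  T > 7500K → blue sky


Temperature: 5390K
4400K < 5390K ≤ 5700K → daylight
Classification: daylight


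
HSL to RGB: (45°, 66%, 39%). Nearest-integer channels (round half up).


H=45°, S=0.66, L=0.39
C = (1-|2L-1|)×S = (1-|-0.22|)×0.66 = 0.5148
H' = H/60 = 45/60 ≈ 0.7500; X = C×(1-|H' mod 2 - 1|) = 0.3861
m = L - C/2 = 0.39 - 0.2574 = 0.1326
Sector ⌊H'⌋ = 0 → (R',G',B') = (0.5148, 0.3861, 0.0)
RGB = ((R'+m)×255, (G'+m)×255, (B'+m)×255) = (165.087, 132.2685, 33.813)
Round half up → RGB(165, 132, 34)


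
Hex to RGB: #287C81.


28 → 40 (R)
7C → 124 (G)
81 → 129 (B)
= RGB(40, 124, 129)


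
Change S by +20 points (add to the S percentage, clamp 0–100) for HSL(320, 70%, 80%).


Original S = 70%
Adjustment = +20 percentage points
New S = 70 + (20) = 90
Clamp to [0, 100] → 90
= HSL(320°, 90%, 80%)


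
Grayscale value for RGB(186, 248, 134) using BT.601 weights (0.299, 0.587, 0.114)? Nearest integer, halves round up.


Gray = 0.299×R + 0.587×G + 0.114×B
Gray = 0.299×186 + 0.587×248 + 0.114×134
Gray = 55.614 + 145.576 + 15.276
Gray = 216.466 → round half up → 216
Gray = 216


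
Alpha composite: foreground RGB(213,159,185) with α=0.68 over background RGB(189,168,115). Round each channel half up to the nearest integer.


C = α×F + (1-α)×B, with 1-α = 0.32
R: 0.68×213 + 0.32×189 = 144.84 + 60.48 = 205.32 → 205
G: 0.68×159 + 0.32×168 = 108.12 + 53.76 = 161.88 → 162
B: 0.68×185 + 0.32×115 = 125.80 + 36.80 = 162.60 → 163
= RGB(205, 162, 163)


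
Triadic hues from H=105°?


Triadic: equally spaced at 120° intervals
H1 = 105°
H2 = (105 + 120) mod 360 = 225°
H3 = (105 + 240) mod 360 = 345°
Triadic = 105°, 225°, 345°


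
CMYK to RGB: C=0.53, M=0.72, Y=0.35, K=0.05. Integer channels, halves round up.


R = 255 × (1-C) × (1-K) = 255 × 0.47 × 0.95 = 113.8575 → 114
G = 255 × (1-M) × (1-K) = 255 × 0.28 × 0.95 = 67.83 → 68
B = 255 × (1-Y) × (1-K) = 255 × 0.65 × 0.95 = 157.4625 → 157
= RGB(114, 68, 157)


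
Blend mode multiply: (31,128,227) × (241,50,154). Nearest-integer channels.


Multiply: C = A×B/255, rounded to nearest integer
R: 31×241/255 = 7471/255 ≈ 29.298 → 29
G: 128×50/255 = 6400/255 ≈ 25.098 → 25
B: 227×154/255 = 34958/255 ≈ 137.090 → 137
= RGB(29, 25, 137)


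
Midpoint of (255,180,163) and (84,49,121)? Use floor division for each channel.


Midpoint: each channel = ⌊(C₁+C₂)/2⌋
R: ⌊(255+84)/2⌋ = 169
G: ⌊(180+49)/2⌋ = 114
B: ⌊(163+121)/2⌋ = 142
= RGB(169, 114, 142)


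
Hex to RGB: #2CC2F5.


2C → 44 (R)
C2 → 194 (G)
F5 → 245 (B)
= RGB(44, 194, 245)


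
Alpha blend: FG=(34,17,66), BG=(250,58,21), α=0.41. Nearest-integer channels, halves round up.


C = α×F + (1-α)×B, with 1-α = 0.59
R: 0.41×34 + 0.59×250 = 13.94 + 147.50 = 161.44 → 161
G: 0.41×17 + 0.59×58 = 6.97 + 34.22 = 41.19 → 41
B: 0.41×66 + 0.59×21 = 27.06 + 12.39 = 39.45 → 39
= RGB(161, 41, 39)


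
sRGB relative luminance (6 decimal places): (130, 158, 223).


Linearize each channel (sRGB transfer function): c = v/255; c_lin = c/12.92 if c ≤ 0.04045, else ((c+0.055)/1.055)^2.4
  R: 130/255 ≈ 0.509804 > 0.04045 → ((0.509804+0.055)/1.055)^2.4 ≈ 0.223228
  G: 158/255 ≈ 0.619608 > 0.04045 → ((0.619608+0.055)/1.055)^2.4 ≈ 0.341914
  B: 223/255 ≈ 0.874510 > 0.04045 → ((0.874510+0.055)/1.055)^2.4 ≈ 0.737910
R_lin = 0.223228, G_lin = 0.341914, B_lin = 0.737910
L = 0.2126×R + 0.7152×G + 0.0722×B
L = 0.2126×0.223228 + 0.7152×0.341914 + 0.0722×0.737910
L ≈ 0.345273


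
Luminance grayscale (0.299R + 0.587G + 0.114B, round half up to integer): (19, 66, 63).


Gray = 0.299×R + 0.587×G + 0.114×B
Gray = 0.299×19 + 0.587×66 + 0.114×63
Gray = 5.681 + 38.742 + 7.182
Gray = 51.605 → round half up → 52
Gray = 52


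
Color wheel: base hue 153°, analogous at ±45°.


Base hue: 153°
Left analog: (153 - 45) mod 360 = 108°
Right analog: (153 + 45) mod 360 = 198°
Analogous hues = 108° and 198°


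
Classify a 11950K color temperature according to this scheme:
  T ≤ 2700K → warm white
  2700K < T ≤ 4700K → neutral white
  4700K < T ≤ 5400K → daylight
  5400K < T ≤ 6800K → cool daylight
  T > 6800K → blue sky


Temperature: 11950K
11950K > 6800K → blue sky
Classification: blue sky


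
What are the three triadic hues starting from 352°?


Triadic: equally spaced at 120° intervals
H1 = 352°
H2 = (352 + 120) mod 360 = 112°
H3 = (352 + 240) mod 360 = 232°
Triadic = 352°, 112°, 232°


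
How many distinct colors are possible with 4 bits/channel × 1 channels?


Total bits = 4 bits/channel × 1 channels = 4 bits
Distinct colors = 2^4
= 16 colors


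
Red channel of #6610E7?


Color: #6610E7
R = 66 = 102
G = 10 = 16
B = E7 = 231
Red = 102


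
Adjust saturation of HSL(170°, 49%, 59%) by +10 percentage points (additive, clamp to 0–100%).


Original S = 49%
Adjustment = +10 percentage points
New S = 49 + (10) = 59
Clamp to [0, 100] → 59
= HSL(170°, 59%, 59%)


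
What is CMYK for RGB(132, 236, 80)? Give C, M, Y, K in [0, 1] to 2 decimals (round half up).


R'=132/255≈0.5176, G'=236/255≈0.9255, B'=80/255≈0.3137
K = 1 - max(R',G',B') = 1 - 236/255 = 19/255 = 0.07450… → 0.07
(1-R'-K)/(1-K) simplifies to (max-R)/max with max = 236:
C = (236-132)/236 = 104/236 = 0.44067… → 0.44
M = (236-236)/236 = 0/236 = 0 → 0.00
Y = (236-80)/236 = 156/236 = 0.66101… → 0.66
= CMYK(0.44, 0.00, 0.66, 0.07)


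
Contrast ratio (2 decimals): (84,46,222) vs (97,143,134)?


Linearize each sRGB channel c=v/255: c/12.92 if c ≤ 0.04045 else ((c+0.055)/1.055)^2.4
L = 0.2126×R_lin + 0.7152×G_lin + 0.0722×B_lin
Color 1 (84,46,222):
  R=84: 84/255≈0.3294 > 0.04045 → ((0.3294+0.055)/1.055)^2.4 ≈ 0.08866
  G=46: 46/255≈0.1804 > 0.04045 → ((0.1804+0.055)/1.055)^2.4 ≈ 0.02732
  B=222: 222/255≈0.8706 > 0.04045 → ((0.8706+0.055)/1.055)^2.4 ≈ 0.73046
  L1 = 0.2126×0.08866 + 0.7152×0.02732 + 0.0722×0.73046 ≈ 0.09113
Color 2 (97,143,134):
  R=97: 97/255≈0.3804 > 0.04045 → ((0.3804+0.055)/1.055)^2.4 ≈ 0.11954
  G=143: 143/255≈0.5608 > 0.04045 → ((0.5608+0.055)/1.055)^2.4 ≈ 0.27468
  B=134: 134/255≈0.5255 > 0.04045 → ((0.5255+0.055)/1.055)^2.4 ≈ 0.23840
  L2 = 0.2126×0.11954 + 0.7152×0.27468 + 0.0722×0.23840 ≈ 0.23908
Lighter = 0.23908, Darker = 0.09113
Ratio = (L_lighter + 0.05) / (L_darker + 0.05)
Ratio = (0.23908 + 0.05) / (0.09113 + 0.05) = 0.28908 / 0.14113 ≈ 2.0483
Ratio ≈ 2.05:1


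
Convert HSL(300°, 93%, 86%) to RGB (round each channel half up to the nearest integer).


H=300°, S=0.93, L=0.86
C = (1-|2L-1|)×S = (1-|0.72|)×0.93 = 0.2604
H' = H/60 = 300/60 ≈ 5.0000; X = C×(1-|H' mod 2 - 1|) = 0.2604
m = L - C/2 = 0.86 - 0.1302 = 0.7298
Sector ⌊H'⌋ = 5 → (R',G',B') = (0.2604, 0.0, 0.2604)
RGB = ((R'+m)×255, (G'+m)×255, (B'+m)×255) = (252.501, 186.099, 252.501)
Round half up → RGB(253, 186, 253)


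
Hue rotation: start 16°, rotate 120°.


New hue = (H + rotation) mod 360
New hue = (16 + 120) mod 360
= 136 mod 360
= 136°


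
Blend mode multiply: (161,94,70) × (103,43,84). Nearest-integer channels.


Multiply: C = A×B/255, rounded to nearest integer
R: 161×103/255 = 16583/255 ≈ 65.031 → 65
G: 94×43/255 = 4042/255 ≈ 15.851 → 16
B: 70×84/255 = 5880/255 ≈ 23.059 → 23
= RGB(65, 16, 23)


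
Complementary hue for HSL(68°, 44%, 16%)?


Complement = opposite side of color wheel = hue + 180°
H' = (68 + 180) mod 360 = 248°
S and L unchanged.
= HSL(248°, 44%, 16%)


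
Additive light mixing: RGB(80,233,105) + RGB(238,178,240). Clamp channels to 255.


Additive: each channel = min(255, C₁+C₂)
R: 80+238 = 318 → 255
G: 233+178 = 411 → 255
B: 105+240 = 345 → 255
= RGB(255, 255, 255)


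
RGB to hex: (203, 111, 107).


R = 203 → CB (hex)
G = 111 → 6F (hex)
B = 107 → 6B (hex)
Hex = #CB6F6B


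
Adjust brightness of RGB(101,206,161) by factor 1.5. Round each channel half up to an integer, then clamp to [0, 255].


Multiply each channel by 1.5, round half up, clamp to [0, 255]
R: 101×1.5 = 151.5 → round → 152
G: 206×1.5 = 309 → clamp → 255
B: 161×1.5 = 241.5 → round → 242
= RGB(152, 255, 242)


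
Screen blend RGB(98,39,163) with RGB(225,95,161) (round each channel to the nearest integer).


Screen: C = 255 - (255-A)×(255-B)/255, rounded to nearest integer
R: 255 - (255-98)×(255-225)/255 = 255 - 4710/255 ≈ 255 - 18.471 = 236.529 → 237
G: 255 - (255-39)×(255-95)/255 = 255 - 34560/255 ≈ 255 - 135.529 = 119.471 → 119
B: 255 - (255-163)×(255-161)/255 = 255 - 8648/255 ≈ 255 - 33.914 = 221.086 → 221
= RGB(237, 119, 221)


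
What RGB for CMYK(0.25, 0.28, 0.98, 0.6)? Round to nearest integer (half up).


R = 255 × (1-C) × (1-K) = 255 × 0.75 × 0.40 = 76.5 → 77
G = 255 × (1-M) × (1-K) = 255 × 0.72 × 0.40 = 73.44 → 73
B = 255 × (1-Y) × (1-K) = 255 × 0.02 × 0.40 = 2.04 → 2
= RGB(77, 73, 2)


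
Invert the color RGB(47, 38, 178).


Invert: (255-R, 255-G, 255-B)
R: 255-47 = 208
G: 255-38 = 217
B: 255-178 = 77
= RGB(208, 217, 77)


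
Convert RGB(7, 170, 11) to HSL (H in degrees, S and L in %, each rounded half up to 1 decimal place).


Normalize: R'=7/255≈0.0275, G'=170/255≈0.6667, B'=11/255≈0.0431
Max=170/255, Min=7/255, Δ=Max-Min=163/255
L = (Max+Min)/2 = (170+7)/510 = 177/510 = 0.34705… → L = 34.7%
L ≤ 0.5 → S = Δ/(Max+Min) = 163/(170+7) = 163/177 = 0.92090… → S = 92.1%
(the 1/255 factors cancel in S and H, so raw channel differences can be used)
Max is G' → H = 60 × ((B-R)/Δ + 2) = 60 × ((11-7)/163 + 2)
  4/163 + 2 = 0.0245… + 2 = 2.0245…
  H = 60 × 2.0245… = 121.472…° → H = 121.5°
= HSL(121.5°, 92.1%, 34.7%)


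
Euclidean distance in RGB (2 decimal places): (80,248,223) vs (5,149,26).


d = √[(R₁-R₂)² + (G₁-G₂)² + (B₁-B₂)²]
d = √[(80-5)² + (248-149)² + (223-26)²]
d = √[5625 + 9801 + 38809]
d = √54235
d ≈ 232.88


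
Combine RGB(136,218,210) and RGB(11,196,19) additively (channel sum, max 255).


Additive: each channel = min(255, C₁+C₂)
R: 136+11 = 147 → 147
G: 218+196 = 414 → 255
B: 210+19 = 229 → 229
= RGB(147, 255, 229)


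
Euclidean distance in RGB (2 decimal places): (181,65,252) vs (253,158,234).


d = √[(R₁-R₂)² + (G₁-G₂)² + (B₁-B₂)²]
d = √[(181-253)² + (65-158)² + (252-234)²]
d = √[5184 + 8649 + 324]
d = √14157
d ≈ 118.98


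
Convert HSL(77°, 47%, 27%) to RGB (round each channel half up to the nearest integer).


H=77°, S=0.47, L=0.27
C = (1-|2L-1|)×S = (1-|-0.46|)×0.47 = 0.2538
H' = H/60 = 77/60 ≈ 1.2833; X = C×(1-|H' mod 2 - 1|) = 0.18189
m = L - C/2 = 0.27 - 0.1269 = 0.1431
Sector ⌊H'⌋ = 1 → (R',G',B') = (0.18189, 0.2538, 0.0)
RGB = ((R'+m)×255, (G'+m)×255, (B'+m)×255) = (82.87245, 101.2095, 36.4905)
Round half up → RGB(83, 101, 36)


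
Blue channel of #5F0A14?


Color: #5F0A14
R = 5F = 95
G = 0A = 10
B = 14 = 20
Blue = 20


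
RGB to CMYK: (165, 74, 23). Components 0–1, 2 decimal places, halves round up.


R'=165/255≈0.6471, G'=74/255≈0.2902, B'=23/255≈0.0902
K = 1 - max(R',G',B') = 1 - 165/255 = 90/255 = 0.35294… → 0.35
(1-R'-K)/(1-K) simplifies to (max-R)/max with max = 165:
C = (165-165)/165 = 0/165 = 0 → 0.00
M = (165-74)/165 = 91/165 = 0.55151… → 0.55
Y = (165-23)/165 = 142/165 = 0.86060… → 0.86
= CMYK(0.00, 0.55, 0.86, 0.35)


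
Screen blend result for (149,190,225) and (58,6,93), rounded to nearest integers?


Screen: C = 255 - (255-A)×(255-B)/255, rounded to nearest integer
R: 255 - (255-149)×(255-58)/255 = 255 - 20882/255 ≈ 255 - 81.890 = 173.110 → 173
G: 255 - (255-190)×(255-6)/255 = 255 - 16185/255 ≈ 255 - 63.471 = 191.529 → 192
B: 255 - (255-225)×(255-93)/255 = 255 - 4860/255 ≈ 255 - 19.059 = 235.941 → 236
= RGB(173, 192, 236)


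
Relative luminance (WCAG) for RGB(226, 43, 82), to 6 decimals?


Linearize each channel (sRGB transfer function): c = v/255; c_lin = c/12.92 if c ≤ 0.04045, else ((c+0.055)/1.055)^2.4
  R: 226/255 ≈ 0.886275 > 0.04045 → ((0.886275+0.055)/1.055)^2.4 ≈ 0.760525
  G: 43/255 ≈ 0.168627 > 0.04045 → ((0.168627+0.055)/1.055)^2.4 ≈ 0.024158
  B: 82/255 ≈ 0.321569 > 0.04045 → ((0.321569+0.055)/1.055)^2.4 ≈ 0.084376
R_lin = 0.760525, G_lin = 0.024158, B_lin = 0.084376
L = 0.2126×R + 0.7152×G + 0.0722×B
L = 0.2126×0.760525 + 0.7152×0.024158 + 0.0722×0.084376
L ≈ 0.185057


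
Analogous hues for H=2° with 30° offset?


Base hue: 2°
Left analog: (2 - 30) mod 360 = 332°
Right analog: (2 + 30) mod 360 = 32°
Analogous hues = 332° and 32°


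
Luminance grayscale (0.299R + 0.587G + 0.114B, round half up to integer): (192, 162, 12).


Gray = 0.299×R + 0.587×G + 0.114×B
Gray = 0.299×192 + 0.587×162 + 0.114×12
Gray = 57.408 + 95.094 + 1.368
Gray = 153.870 → round half up → 154
Gray = 154


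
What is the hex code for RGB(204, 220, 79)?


R = 204 → CC (hex)
G = 220 → DC (hex)
B = 79 → 4F (hex)
Hex = #CCDC4F


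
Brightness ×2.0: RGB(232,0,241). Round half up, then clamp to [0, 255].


Multiply each channel by 2.0, round half up, clamp to [0, 255]
R: 232×2.0 = 464 → clamp → 255
G: 0×2.0 = 0
B: 241×2.0 = 482 → clamp → 255
= RGB(255, 0, 255)


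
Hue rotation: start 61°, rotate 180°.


New hue = (H + rotation) mod 360
New hue = (61 + 180) mod 360
= 241 mod 360
= 241°


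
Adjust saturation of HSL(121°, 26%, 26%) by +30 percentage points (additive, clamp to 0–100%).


Original S = 26%
Adjustment = +30 percentage points
New S = 26 + (30) = 56
Clamp to [0, 100] → 56
= HSL(121°, 56%, 26%)


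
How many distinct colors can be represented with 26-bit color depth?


Colors = 2^bits = 2^26
= 67,108,864 colors


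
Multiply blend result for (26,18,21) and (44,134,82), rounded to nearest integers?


Multiply: C = A×B/255, rounded to nearest integer
R: 26×44/255 = 1144/255 ≈ 4.486 → 4
G: 18×134/255 = 2412/255 ≈ 9.459 → 9
B: 21×82/255 = 1722/255 ≈ 6.753 → 7
= RGB(4, 9, 7)


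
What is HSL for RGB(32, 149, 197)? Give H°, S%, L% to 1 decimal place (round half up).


Normalize: R'=32/255≈0.1255, G'=149/255≈0.5843, B'=197/255≈0.7725
Max=197/255, Min=32/255, Δ=Max-Min=165/255
L = (Max+Min)/2 = (197+32)/510 = 229/510 = 0.44901… → L = 44.9%
L ≤ 0.5 → S = Δ/(Max+Min) = 165/(197+32) = 165/229 = 0.72052… → S = 72.1%
(the 1/255 factors cancel in S and H, so raw channel differences can be used)
Max is B' → H = 60 × ((R-G)/Δ + 4) = 60 × ((32-149)/165 + 4)
  -117/165 + 4 = -0.7090… + 4 = 3.2909…
  H = 60 × 3.2909… = 197.454…° → H = 197.5°
= HSL(197.5°, 72.1%, 44.9%)


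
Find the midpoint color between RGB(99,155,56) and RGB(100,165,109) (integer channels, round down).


Midpoint: each channel = ⌊(C₁+C₂)/2⌋
R: ⌊(99+100)/2⌋ = 99
G: ⌊(155+165)/2⌋ = 160
B: ⌊(56+109)/2⌋ = 82
= RGB(99, 160, 82)


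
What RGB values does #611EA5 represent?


61 → 97 (R)
1E → 30 (G)
A5 → 165 (B)
= RGB(97, 30, 165)


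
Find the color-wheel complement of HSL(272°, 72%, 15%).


Complement = opposite side of color wheel = hue + 180°
H' = (272 + 180) mod 360 = 92°
S and L unchanged.
= HSL(92°, 72%, 15%)


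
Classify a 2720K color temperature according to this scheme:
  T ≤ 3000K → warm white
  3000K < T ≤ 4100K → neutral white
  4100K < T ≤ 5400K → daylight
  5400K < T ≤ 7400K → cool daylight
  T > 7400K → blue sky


Temperature: 2720K
2720K ≤ 3000K → warm white
Classification: warm white


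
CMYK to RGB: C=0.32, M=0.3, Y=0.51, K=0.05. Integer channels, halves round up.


R = 255 × (1-C) × (1-K) = 255 × 0.68 × 0.95 = 164.73 → 165
G = 255 × (1-M) × (1-K) = 255 × 0.70 × 0.95 = 169.575 → 170
B = 255 × (1-Y) × (1-K) = 255 × 0.49 × 0.95 = 118.7025 → 119
= RGB(165, 170, 119)


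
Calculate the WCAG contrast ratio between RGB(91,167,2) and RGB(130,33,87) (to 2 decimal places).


Linearize each sRGB channel c=v/255: c/12.92 if c ≤ 0.04045 else ((c+0.055)/1.055)^2.4
L = 0.2126×R_lin + 0.7152×G_lin + 0.0722×B_lin
Color 1 (91,167,2):
  R=91: 91/255≈0.3569 > 0.04045 → ((0.3569+0.055)/1.055)^2.4 ≈ 0.10462
  G=167: 167/255≈0.6549 > 0.04045 → ((0.6549+0.055)/1.055)^2.4 ≈ 0.38643
  B=2: 2/255≈0.0078 ≤ 0.04045 → 0.0078/12.92 ≈ 0.00061
  L1 = 0.2126×0.10462 + 0.7152×0.38643 + 0.0722×0.00061 ≈ 0.29866
Color 2 (130,33,87):
  R=130: 130/255≈0.5098 > 0.04045 → ((0.5098+0.055)/1.055)^2.4 ≈ 0.22323
  G=33: 33/255≈0.1294 > 0.04045 → ((0.1294+0.055)/1.055)^2.4 ≈ 0.01521
  B=87: 87/255≈0.3412 > 0.04045 → ((0.3412+0.055)/1.055)^2.4 ≈ 0.09531
  L2 = 0.2126×0.22323 + 0.7152×0.01521 + 0.0722×0.09531 ≈ 0.06522
Lighter = 0.29866, Darker = 0.06522
Ratio = (L_lighter + 0.05) / (L_darker + 0.05)
Ratio = (0.29866 + 0.05) / (0.06522 + 0.05) = 0.34866 / 0.11522 ≈ 3.0261
Ratio ≈ 3.03:1


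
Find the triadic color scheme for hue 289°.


Triadic: equally spaced at 120° intervals
H1 = 289°
H2 = (289 + 120) mod 360 = 49°
H3 = (289 + 240) mod 360 = 169°
Triadic = 289°, 49°, 169°


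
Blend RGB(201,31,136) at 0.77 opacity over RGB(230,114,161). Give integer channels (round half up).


C = α×F + (1-α)×B, with 1-α = 0.23
R: 0.77×201 + 0.23×230 = 154.77 + 52.90 = 207.67 → 208
G: 0.77×31 + 0.23×114 = 23.87 + 26.22 = 50.09 → 50
B: 0.77×136 + 0.23×161 = 104.72 + 37.03 = 141.75 → 142
= RGB(208, 50, 142)


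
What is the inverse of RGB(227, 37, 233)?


Invert: (255-R, 255-G, 255-B)
R: 255-227 = 28
G: 255-37 = 218
B: 255-233 = 22
= RGB(28, 218, 22)


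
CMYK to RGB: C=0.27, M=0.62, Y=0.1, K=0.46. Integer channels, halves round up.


R = 255 × (1-C) × (1-K) = 255 × 0.73 × 0.54 = 100.521 → 101
G = 255 × (1-M) × (1-K) = 255 × 0.38 × 0.54 = 52.326 → 52
B = 255 × (1-Y) × (1-K) = 255 × 0.90 × 0.54 = 123.93 → 124
= RGB(101, 52, 124)


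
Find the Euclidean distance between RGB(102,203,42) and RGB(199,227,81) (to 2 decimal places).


d = √[(R₁-R₂)² + (G₁-G₂)² + (B₁-B₂)²]
d = √[(102-199)² + (203-227)² + (42-81)²]
d = √[9409 + 576 + 1521]
d = √11506
d ≈ 107.27


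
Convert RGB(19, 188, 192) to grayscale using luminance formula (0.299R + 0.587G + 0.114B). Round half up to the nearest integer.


Gray = 0.299×R + 0.587×G + 0.114×B
Gray = 0.299×19 + 0.587×188 + 0.114×192
Gray = 5.681 + 110.356 + 21.888
Gray = 137.925 → round half up → 138
Gray = 138


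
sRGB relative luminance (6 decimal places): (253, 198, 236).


Linearize each channel (sRGB transfer function): c = v/255; c_lin = c/12.92 if c ≤ 0.04045, else ((c+0.055)/1.055)^2.4
  R: 253/255 ≈ 0.992157 > 0.04045 → ((0.992157+0.055)/1.055)^2.4 ≈ 0.982251
  G: 198/255 ≈ 0.776471 > 0.04045 → ((0.776471+0.055)/1.055)^2.4 ≈ 0.564712
  B: 236/255 ≈ 0.925490 > 0.04045 → ((0.925490+0.055)/1.055)^2.4 ≈ 0.838799
R_lin = 0.982251, G_lin = 0.564712, B_lin = 0.838799
L = 0.2126×R + 0.7152×G + 0.0722×B
L = 0.2126×0.982251 + 0.7152×0.564712 + 0.0722×0.838799
L ≈ 0.673269


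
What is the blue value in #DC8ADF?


Color: #DC8ADF
R = DC = 220
G = 8A = 138
B = DF = 223
Blue = 223


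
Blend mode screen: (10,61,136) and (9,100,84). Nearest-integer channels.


Screen: C = 255 - (255-A)×(255-B)/255, rounded to nearest integer
R: 255 - (255-10)×(255-9)/255 = 255 - 60270/255 ≈ 255 - 236.353 = 18.647 → 19
G: 255 - (255-61)×(255-100)/255 = 255 - 30070/255 ≈ 255 - 117.922 = 137.078 → 137
B: 255 - (255-136)×(255-84)/255 = 255 - 20349/255 ≈ 255 - 79.800 = 175.200 → 175
= RGB(19, 137, 175)


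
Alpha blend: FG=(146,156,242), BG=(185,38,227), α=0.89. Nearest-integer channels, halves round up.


C = α×F + (1-α)×B, with 1-α = 0.11
R: 0.89×146 + 0.11×185 = 129.94 + 20.35 = 150.29 → 150
G: 0.89×156 + 0.11×38 = 138.84 + 4.18 = 143.02 → 143
B: 0.89×242 + 0.11×227 = 215.38 + 24.97 = 240.35 → 240
= RGB(150, 143, 240)


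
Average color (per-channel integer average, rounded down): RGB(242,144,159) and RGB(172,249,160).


Midpoint: each channel = ⌊(C₁+C₂)/2⌋
R: ⌊(242+172)/2⌋ = 207
G: ⌊(144+249)/2⌋ = 196
B: ⌊(159+160)/2⌋ = 159
= RGB(207, 196, 159)


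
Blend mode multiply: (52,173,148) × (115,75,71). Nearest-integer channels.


Multiply: C = A×B/255, rounded to nearest integer
R: 52×115/255 = 5980/255 ≈ 23.451 → 23
G: 173×75/255 = 12975/255 ≈ 50.882 → 51
B: 148×71/255 = 10508/255 ≈ 41.208 → 41
= RGB(23, 51, 41)


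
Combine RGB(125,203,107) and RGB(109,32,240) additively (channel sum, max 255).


Additive: each channel = min(255, C₁+C₂)
R: 125+109 = 234 → 234
G: 203+32 = 235 → 235
B: 107+240 = 347 → 255
= RGB(234, 235, 255)


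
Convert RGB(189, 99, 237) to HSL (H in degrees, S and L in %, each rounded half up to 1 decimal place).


Normalize: R'=189/255≈0.7412, G'=99/255≈0.3882, B'=237/255≈0.9294
Max=237/255, Min=99/255, Δ=Max-Min=138/255
L = (Max+Min)/2 = (237+99)/510 = 336/510 = 0.65882… → L = 65.9%
L > 0.5 → S = Δ/(2-Max-Min) = 138/(510-237-99) = 138/174 = 0.79310… → S = 79.3%
(the 1/255 factors cancel in S and H, so raw channel differences can be used)
Max is B' → H = 60 × ((R-G)/Δ + 4) = 60 × ((189-99)/138 + 4)
  90/138 + 4 = 0.6521… + 4 = 4.6521…
  H = 60 × 4.6521… = 279.130…° → H = 279.1°
= HSL(279.1°, 79.3%, 65.9%)


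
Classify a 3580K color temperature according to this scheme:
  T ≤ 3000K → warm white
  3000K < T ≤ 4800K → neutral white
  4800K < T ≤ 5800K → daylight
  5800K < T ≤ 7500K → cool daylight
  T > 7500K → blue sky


Temperature: 3580K
3000K < 3580K ≤ 4800K → neutral white
Classification: neutral white


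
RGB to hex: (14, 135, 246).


R = 14 → 0E (hex)
G = 135 → 87 (hex)
B = 246 → F6 (hex)
Hex = #0E87F6


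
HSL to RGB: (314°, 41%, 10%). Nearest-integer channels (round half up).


H=314°, S=0.41, L=0.10
C = (1-|2L-1|)×S = (1-|-0.80|)×0.41 = 0.082
H' = H/60 = 314/60 ≈ 5.2333; X = C×(1-|H' mod 2 - 1|) ≈ 0.0629
m = L - C/2 = 0.10 - 0.041 = 0.059
Sector ⌊H'⌋ = 5 → (R',G',B') = (0.082, 0.0, ≈0.0629)
RGB = ((R'+m)×255, (G'+m)×255, (B'+m)×255) = (35.955, 15.045, 31.076)
Round half up → RGB(36, 15, 31)


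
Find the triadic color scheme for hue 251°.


Triadic: equally spaced at 120° intervals
H1 = 251°
H2 = (251 + 120) mod 360 = 11°
H3 = (251 + 240) mod 360 = 131°
Triadic = 251°, 11°, 131°


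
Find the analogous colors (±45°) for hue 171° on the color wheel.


Base hue: 171°
Left analog: (171 - 45) mod 360 = 126°
Right analog: (171 + 45) mod 360 = 216°
Analogous hues = 126° and 216°


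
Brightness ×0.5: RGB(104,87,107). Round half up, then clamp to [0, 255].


Multiply each channel by 0.5, round half up, clamp to [0, 255]
R: 104×0.5 = 52
G: 87×0.5 = 43.5 → round → 44
B: 107×0.5 = 53.5 → round → 54
= RGB(52, 44, 54)


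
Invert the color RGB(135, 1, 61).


Invert: (255-R, 255-G, 255-B)
R: 255-135 = 120
G: 255-1 = 254
B: 255-61 = 194
= RGB(120, 254, 194)


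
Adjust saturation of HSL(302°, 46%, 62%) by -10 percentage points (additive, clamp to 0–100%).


Original S = 46%
Adjustment = -10 percentage points
New S = 46 + (-10) = 36
Clamp to [0, 100] → 36
= HSL(302°, 36%, 62%)


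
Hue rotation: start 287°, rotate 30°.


New hue = (H + rotation) mod 360
New hue = (287 + 30) mod 360
= 317 mod 360
= 317°


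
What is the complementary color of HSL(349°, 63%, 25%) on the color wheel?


Complement = opposite side of color wheel = hue + 180°
H' = (349 + 180) mod 360 = 169°
S and L unchanged.
= HSL(169°, 63%, 25%)


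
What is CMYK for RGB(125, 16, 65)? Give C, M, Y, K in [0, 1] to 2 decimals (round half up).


R'=125/255≈0.4902, G'=16/255≈0.0627, B'=65/255≈0.2549
K = 1 - max(R',G',B') = 1 - 125/255 = 130/255 = 0.50980… → 0.51
(1-R'-K)/(1-K) simplifies to (max-R)/max with max = 125:
C = (125-125)/125 = 0/125 = 0 → 0.00
M = (125-16)/125 = 109/125 = 0.872 → 0.87
Y = (125-65)/125 = 60/125 = 0.48 → 0.48
= CMYK(0.00, 0.87, 0.48, 0.51)
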